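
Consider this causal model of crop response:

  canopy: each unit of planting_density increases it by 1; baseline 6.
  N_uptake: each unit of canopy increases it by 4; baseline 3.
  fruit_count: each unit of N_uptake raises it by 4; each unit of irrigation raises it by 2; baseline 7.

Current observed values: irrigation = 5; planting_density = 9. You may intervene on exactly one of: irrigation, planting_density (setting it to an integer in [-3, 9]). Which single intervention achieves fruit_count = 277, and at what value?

set irrigation = 9

Intervening on irrigation: with other inputs at their observed values, fruit_count = 2*irrigation + 259. Solving for 277 gives irrigation = 9, within [-3, 9].
Intervening on planting_density: fruit_count = 16*planting_density + 125. Reaching 277 requires planting_density = 19/2, not an integer.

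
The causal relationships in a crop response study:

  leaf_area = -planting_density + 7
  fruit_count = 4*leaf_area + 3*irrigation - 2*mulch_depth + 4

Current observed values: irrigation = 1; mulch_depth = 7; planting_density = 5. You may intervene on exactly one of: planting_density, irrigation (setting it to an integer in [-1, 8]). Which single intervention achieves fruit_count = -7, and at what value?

Intervening on planting_density: with other inputs at their observed values, fruit_count = -4*planting_density + 21. Solving for -7 gives planting_density = 7, within [-1, 8].
Intervening on irrigation: fruit_count = 3*irrigation - 2. Reaching -7 requires irrigation = -5/3, not an integer.

set planting_density = 7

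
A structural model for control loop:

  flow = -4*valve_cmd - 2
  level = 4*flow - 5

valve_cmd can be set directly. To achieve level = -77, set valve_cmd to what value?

valve_cmd = 4

Substituting into the level equation gives level = -16*valve_cmd - 13.
Solve -16*valve_cmd - 13 = -77: valve_cmd = (-77 + 13) / -16 = 4.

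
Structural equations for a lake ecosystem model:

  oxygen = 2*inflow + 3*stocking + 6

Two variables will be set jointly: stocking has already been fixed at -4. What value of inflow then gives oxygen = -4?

With stocking held at -4:
Substituting into the oxygen equation gives oxygen = 2*inflow - 6.
Solve 2*inflow - 6 = -4: inflow = (-4 + 6) / 2 = 1.

inflow = 1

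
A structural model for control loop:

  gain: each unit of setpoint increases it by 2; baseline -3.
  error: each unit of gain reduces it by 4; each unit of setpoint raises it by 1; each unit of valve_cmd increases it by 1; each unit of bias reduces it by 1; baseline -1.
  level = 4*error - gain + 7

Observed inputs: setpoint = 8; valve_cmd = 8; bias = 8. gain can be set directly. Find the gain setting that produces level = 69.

Intervening on gain fixes its value directly, overriding its dependence on setpoint.
Substituting into the error equation gives error = -4*gain + 7.
Substituting into the level equation gives level = -17*gain + 35.
Solve -17*gain + 35 = 69: gain = (69 - 35) / -17 = -2.

gain = -2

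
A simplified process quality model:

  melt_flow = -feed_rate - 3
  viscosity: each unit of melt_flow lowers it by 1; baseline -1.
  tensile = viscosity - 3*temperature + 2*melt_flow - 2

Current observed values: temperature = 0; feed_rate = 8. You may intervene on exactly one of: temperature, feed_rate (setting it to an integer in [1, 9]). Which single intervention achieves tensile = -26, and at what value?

set temperature = 4

Intervening on temperature: with other inputs at their observed values, tensile = -3*temperature - 14. Solving for -26 gives temperature = 4, within [1, 9].
Intervening on feed_rate: tensile = -feed_rate - 6. Reaching -26 requires feed_rate = 20, outside [1, 9].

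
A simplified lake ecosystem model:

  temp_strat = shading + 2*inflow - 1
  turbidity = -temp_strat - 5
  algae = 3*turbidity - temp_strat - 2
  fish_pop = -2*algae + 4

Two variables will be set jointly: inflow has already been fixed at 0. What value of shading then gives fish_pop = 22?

shading = -1

With inflow held at 0:
Substituting into the temp_strat equation gives temp_strat = shading - 1.
Substituting into the turbidity equation gives turbidity = -shading - 4.
So algae = -4*shading - 13.
fish_pop becomes 8*shading + 30.
Solve 8*shading + 30 = 22: shading = (22 - 30) / 8 = -1.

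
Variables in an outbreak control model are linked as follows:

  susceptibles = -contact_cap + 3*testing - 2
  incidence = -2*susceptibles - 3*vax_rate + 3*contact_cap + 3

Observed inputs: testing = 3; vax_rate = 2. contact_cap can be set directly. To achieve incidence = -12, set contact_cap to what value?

contact_cap = 1

Substituting into the susceptibles equation gives susceptibles = -contact_cap + 7.
This gives incidence = 5*contact_cap - 17.
Solve 5*contact_cap - 17 = -12: contact_cap = (-12 + 17) / 5 = 1.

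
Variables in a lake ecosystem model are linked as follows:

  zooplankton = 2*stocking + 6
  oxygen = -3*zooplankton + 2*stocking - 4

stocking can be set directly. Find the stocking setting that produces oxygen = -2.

stocking = -5

Substituting into the oxygen equation gives oxygen = -4*stocking - 22.
Solve -4*stocking - 22 = -2: stocking = (-2 + 22) / -4 = -5.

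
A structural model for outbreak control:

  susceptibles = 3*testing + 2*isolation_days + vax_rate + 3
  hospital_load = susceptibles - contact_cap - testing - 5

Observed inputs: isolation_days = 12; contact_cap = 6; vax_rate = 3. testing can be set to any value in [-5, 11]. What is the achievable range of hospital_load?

9 to 41

Substituting into the susceptibles equation gives susceptibles = 3*testing + 30.
Substituting into the hospital_load equation gives hospital_load = 2*testing + 19.
Linear in testing, so extremes are at the endpoints: testing = -5 gives hospital_load = 9; testing = 11 gives hospital_load = 41.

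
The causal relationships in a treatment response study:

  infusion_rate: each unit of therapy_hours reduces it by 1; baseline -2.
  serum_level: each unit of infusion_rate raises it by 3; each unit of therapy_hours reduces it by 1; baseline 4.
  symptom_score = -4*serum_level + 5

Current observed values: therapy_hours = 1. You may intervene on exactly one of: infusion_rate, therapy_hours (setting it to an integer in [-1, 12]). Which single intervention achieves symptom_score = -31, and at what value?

set infusion_rate = 2

Intervening on infusion_rate: with other inputs at their observed values, symptom_score = -12*infusion_rate - 7. Solving for -31 gives infusion_rate = 2, within [-1, 12].
Intervening on therapy_hours: symptom_score = 16*therapy_hours + 13. Reaching -31 requires therapy_hours = -11/4, not an integer.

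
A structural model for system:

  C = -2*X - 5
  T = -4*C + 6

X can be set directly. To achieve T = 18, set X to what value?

Substituting into the T equation gives T = 8*X + 26.
Solve 8*X + 26 = 18: X = (18 - 26) / 8 = -1.

X = -1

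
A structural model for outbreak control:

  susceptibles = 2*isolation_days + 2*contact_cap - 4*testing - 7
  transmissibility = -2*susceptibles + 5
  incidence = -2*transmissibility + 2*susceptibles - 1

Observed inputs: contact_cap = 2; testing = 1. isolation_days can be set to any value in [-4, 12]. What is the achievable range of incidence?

-101 to 91

Substituting into the susceptibles equation gives susceptibles = 2*isolation_days - 7.
This gives transmissibility = -4*isolation_days + 19.
incidence becomes 12*isolation_days - 53.
Linear in isolation_days, so extremes are at the endpoints: isolation_days = -4 gives incidence = -101; isolation_days = 12 gives incidence = 91.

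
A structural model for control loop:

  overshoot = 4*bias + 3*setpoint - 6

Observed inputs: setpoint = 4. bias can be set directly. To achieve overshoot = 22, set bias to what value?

Substituting into the overshoot equation gives overshoot = 4*bias + 6.
Solve 4*bias + 6 = 22: bias = (22 - 6) / 4 = 4.

bias = 4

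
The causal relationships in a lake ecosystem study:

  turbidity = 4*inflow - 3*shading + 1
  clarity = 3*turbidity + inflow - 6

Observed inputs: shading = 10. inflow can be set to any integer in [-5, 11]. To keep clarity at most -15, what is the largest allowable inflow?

Substituting into the turbidity equation gives turbidity = 4*inflow - 29.
clarity becomes 13*inflow - 93.
Require 13*inflow - 93 ≤ -15, so inflow ≤ 6.
The largest integer in [-5, 11] satisfying this is 6.

inflow = 6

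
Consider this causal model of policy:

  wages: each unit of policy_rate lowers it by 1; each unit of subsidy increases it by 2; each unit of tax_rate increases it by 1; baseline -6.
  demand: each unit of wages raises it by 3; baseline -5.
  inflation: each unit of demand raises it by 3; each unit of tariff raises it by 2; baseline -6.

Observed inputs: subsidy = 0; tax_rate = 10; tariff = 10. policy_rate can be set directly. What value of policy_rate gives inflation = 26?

policy_rate = 1

Substituting into the wages equation gives wages = -policy_rate + 4.
Substituting into the demand equation gives demand = -3*policy_rate + 7.
inflation becomes -9*policy_rate + 35.
Solve -9*policy_rate + 35 = 26: policy_rate = (26 - 35) / -9 = 1.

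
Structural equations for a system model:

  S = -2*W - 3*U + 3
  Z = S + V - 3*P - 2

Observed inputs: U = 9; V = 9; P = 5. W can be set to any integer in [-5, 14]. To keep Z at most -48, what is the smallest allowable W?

Substituting into the S equation gives S = -2*W - 24.
Substituting into the Z equation gives Z = -2*W - 32.
Require -2*W - 32 ≤ -48, so W ≥ 8.
The smallest integer in [-5, 14] satisfying this is 8.

W = 8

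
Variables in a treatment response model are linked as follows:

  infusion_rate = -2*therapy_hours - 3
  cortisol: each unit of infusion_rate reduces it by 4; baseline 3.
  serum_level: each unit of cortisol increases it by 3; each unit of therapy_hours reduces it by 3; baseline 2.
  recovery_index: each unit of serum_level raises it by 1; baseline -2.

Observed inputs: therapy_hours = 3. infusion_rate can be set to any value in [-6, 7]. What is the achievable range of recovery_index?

Intervening on infusion_rate fixes its value directly, overriding its dependence on therapy_hours.
Substituting into the serum_level equation gives serum_level = -12*infusion_rate + 2.
Substituting into the recovery_index equation gives recovery_index = -12*infusion_rate.
Linear in infusion_rate, so extremes are at the endpoints: infusion_rate = -6 gives recovery_index = 72; infusion_rate = 7 gives recovery_index = -84.

-84 to 72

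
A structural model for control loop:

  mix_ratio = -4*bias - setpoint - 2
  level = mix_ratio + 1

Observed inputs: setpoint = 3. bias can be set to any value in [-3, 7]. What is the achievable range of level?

-32 to 8

Substituting into the mix_ratio equation gives mix_ratio = -4*bias - 5.
Substituting into the level equation gives level = -4*bias - 4.
Linear in bias, so extremes are at the endpoints: bias = -3 gives level = 8; bias = 7 gives level = -32.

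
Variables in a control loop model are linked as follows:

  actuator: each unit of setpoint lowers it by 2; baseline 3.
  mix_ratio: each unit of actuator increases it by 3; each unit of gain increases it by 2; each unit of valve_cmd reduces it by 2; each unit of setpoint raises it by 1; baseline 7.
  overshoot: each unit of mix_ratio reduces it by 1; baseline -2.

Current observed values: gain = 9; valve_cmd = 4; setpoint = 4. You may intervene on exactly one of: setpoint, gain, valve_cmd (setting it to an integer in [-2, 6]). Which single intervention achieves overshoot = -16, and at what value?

Intervening on setpoint: overshoot = 5*setpoint - 28. Reaching -16 requires setpoint = 12/5, not an integer.
Intervening on gain: overshoot = -2*gain + 10. Reaching -16 requires gain = 13, outside [-2, 6].
Intervening on valve_cmd: with other inputs at their observed values, overshoot = 2*valve_cmd - 16. Solving for -16 gives valve_cmd = 0, within [-2, 6].

set valve_cmd = 0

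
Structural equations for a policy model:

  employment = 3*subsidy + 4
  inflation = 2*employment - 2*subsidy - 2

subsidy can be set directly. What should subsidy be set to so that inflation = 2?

subsidy = -1

Substituting into the inflation equation gives inflation = 4*subsidy + 6.
Solve 4*subsidy + 6 = 2: subsidy = (2 - 6) / 4 = -1.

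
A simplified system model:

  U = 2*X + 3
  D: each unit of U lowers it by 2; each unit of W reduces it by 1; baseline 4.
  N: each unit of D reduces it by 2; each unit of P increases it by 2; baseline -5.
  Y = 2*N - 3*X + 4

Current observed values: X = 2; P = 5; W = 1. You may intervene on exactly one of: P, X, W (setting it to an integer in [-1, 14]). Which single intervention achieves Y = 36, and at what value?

Intervening on P: with other inputs at their observed values, Y = 4*P + 32. Solving for 36 gives P = 1, within [-1, 14].
Intervening on X: Y = 13*X + 26. Reaching 36 requires X = 10/13, not an integer.
Intervening on W: Y = 4*W + 48. Reaching 36 requires W = -3, outside [-1, 14].

set P = 1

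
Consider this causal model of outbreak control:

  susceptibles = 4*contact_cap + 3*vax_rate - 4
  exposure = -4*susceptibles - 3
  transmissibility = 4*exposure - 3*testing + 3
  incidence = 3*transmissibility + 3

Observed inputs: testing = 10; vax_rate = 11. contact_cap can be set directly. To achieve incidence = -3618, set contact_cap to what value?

contact_cap = 11

Substituting into the susceptibles equation gives susceptibles = 4*contact_cap + 29.
This gives exposure = -16*contact_cap - 119.
Substituting into the transmissibility equation gives transmissibility = -64*contact_cap - 503.
Substituting into the incidence equation gives incidence = -192*contact_cap - 1506.
Solve -192*contact_cap - 1506 = -3618: contact_cap = (-3618 + 1506) / -192 = 11.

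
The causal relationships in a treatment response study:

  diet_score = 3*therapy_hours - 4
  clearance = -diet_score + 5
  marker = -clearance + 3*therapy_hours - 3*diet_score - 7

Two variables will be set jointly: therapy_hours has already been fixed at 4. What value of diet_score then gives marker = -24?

diet_score = 12

With therapy_hours held at 4:
Intervening on diet_score fixes its value directly, overriding its dependence on therapy_hours.
Substituting into the marker equation gives marker = -2*diet_score.
Solve -2*diet_score = -24: diet_score = -24 / -2 = 12.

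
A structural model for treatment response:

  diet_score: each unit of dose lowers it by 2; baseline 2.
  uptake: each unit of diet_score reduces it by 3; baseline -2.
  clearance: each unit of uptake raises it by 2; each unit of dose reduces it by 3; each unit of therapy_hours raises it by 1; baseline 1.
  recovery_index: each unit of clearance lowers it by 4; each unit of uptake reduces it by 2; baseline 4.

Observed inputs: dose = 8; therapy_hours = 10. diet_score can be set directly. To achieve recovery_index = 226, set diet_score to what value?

Intervening on diet_score fixes its value directly, overriding its dependence on dose.
Substituting into the clearance equation gives clearance = -6*diet_score - 17.
Substituting into the recovery_index equation gives recovery_index = 30*diet_score + 76.
Solve 30*diet_score + 76 = 226: diet_score = (226 - 76) / 30 = 5.

diet_score = 5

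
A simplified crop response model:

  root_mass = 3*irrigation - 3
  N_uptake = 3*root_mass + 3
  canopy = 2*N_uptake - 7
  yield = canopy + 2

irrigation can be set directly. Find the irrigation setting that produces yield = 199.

irrigation = 12

Substituting into the N_uptake equation gives N_uptake = 9*irrigation - 6.
This gives canopy = 18*irrigation - 19.
So yield = 18*irrigation - 17.
Solve 18*irrigation - 17 = 199: irrigation = (199 + 17) / 18 = 12.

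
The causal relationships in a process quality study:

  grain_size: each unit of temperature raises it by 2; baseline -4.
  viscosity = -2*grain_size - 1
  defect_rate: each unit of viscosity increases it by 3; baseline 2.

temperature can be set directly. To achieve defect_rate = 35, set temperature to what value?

Substituting into the viscosity equation gives viscosity = -4*temperature + 7.
Substituting into the defect_rate equation gives defect_rate = -12*temperature + 23.
Solve -12*temperature + 23 = 35: temperature = (35 - 23) / -12 = -1.

temperature = -1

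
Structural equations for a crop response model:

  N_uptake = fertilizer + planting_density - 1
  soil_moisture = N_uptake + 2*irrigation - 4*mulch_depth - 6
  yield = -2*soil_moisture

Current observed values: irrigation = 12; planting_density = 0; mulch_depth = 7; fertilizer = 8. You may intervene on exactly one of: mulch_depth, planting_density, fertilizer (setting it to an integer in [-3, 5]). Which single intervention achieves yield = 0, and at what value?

set planting_density = 3

Intervening on mulch_depth: yield = 8*mulch_depth - 50. Reaching 0 requires mulch_depth = 25/4, not an integer.
Intervening on planting_density: with other inputs at their observed values, yield = -2*planting_density + 6. Solving for 0 gives planting_density = 3, within [-3, 5].
Intervening on fertilizer: yield = -2*fertilizer + 22. Reaching 0 requires fertilizer = 11, outside [-3, 5].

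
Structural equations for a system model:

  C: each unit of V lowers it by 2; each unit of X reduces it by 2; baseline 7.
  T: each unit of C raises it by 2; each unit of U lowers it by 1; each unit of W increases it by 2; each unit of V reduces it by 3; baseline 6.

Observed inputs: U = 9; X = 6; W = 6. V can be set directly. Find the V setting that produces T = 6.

V = -1

Substituting into the C equation gives C = -2*V - 5.
T becomes -7*V - 1.
Solve -7*V - 1 = 6: V = (6 + 1) / -7 = -1.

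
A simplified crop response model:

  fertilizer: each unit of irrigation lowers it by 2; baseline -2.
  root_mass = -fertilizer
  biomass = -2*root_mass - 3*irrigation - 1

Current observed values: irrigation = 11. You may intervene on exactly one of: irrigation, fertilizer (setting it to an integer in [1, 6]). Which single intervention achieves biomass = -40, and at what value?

Intervening on irrigation: with other inputs at their observed values, biomass = -7*irrigation - 5. Solving for -40 gives irrigation = 5, within [1, 6].
Intervening on fertilizer: biomass = 2*fertilizer - 34. Reaching -40 requires fertilizer = -3, outside [1, 6].

set irrigation = 5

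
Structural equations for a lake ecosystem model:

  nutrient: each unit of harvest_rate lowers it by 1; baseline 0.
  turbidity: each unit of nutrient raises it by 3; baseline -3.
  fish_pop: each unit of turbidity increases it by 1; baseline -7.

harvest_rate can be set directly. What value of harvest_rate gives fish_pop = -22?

Substituting into the turbidity equation gives turbidity = -3*harvest_rate - 3.
Substituting into the fish_pop equation gives fish_pop = -3*harvest_rate - 10.
Solve -3*harvest_rate - 10 = -22: harvest_rate = (-22 + 10) / -3 = 4.

harvest_rate = 4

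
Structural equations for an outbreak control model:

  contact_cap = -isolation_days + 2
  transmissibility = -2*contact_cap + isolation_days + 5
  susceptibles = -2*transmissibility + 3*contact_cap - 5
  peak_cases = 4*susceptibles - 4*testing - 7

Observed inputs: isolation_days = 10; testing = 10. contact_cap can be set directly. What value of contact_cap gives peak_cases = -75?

Intervening on contact_cap fixes its value directly, overriding its dependence on isolation_days.
Substituting into the transmissibility equation gives transmissibility = -2*contact_cap + 15.
Substituting into the susceptibles equation gives susceptibles = 7*contact_cap - 35.
Substituting into the peak_cases equation gives peak_cases = 28*contact_cap - 187.
Solve 28*contact_cap - 187 = -75: contact_cap = (-75 + 187) / 28 = 4.

contact_cap = 4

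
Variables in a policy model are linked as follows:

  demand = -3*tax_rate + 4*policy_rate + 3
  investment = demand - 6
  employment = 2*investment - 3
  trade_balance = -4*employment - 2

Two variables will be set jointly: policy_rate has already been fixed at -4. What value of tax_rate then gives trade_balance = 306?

With policy_rate held at -4:
Substituting into the demand equation gives demand = -3*tax_rate - 13.
This gives investment = -3*tax_rate - 19.
Substituting into the employment equation gives employment = -6*tax_rate - 41.
Substituting into the trade_balance equation gives trade_balance = 24*tax_rate + 162.
Solve 24*tax_rate + 162 = 306: tax_rate = (306 - 162) / 24 = 6.

tax_rate = 6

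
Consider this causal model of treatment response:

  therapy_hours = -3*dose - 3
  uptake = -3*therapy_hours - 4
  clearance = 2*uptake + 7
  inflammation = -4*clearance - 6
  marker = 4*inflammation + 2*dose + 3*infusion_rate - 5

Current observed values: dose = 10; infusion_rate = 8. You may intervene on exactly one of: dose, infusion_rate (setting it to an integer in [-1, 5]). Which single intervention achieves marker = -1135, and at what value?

set dose = 3

Intervening on dose: with other inputs at their observed values, marker = -286*dose - 277. Solving for -1135 gives dose = 3, within [-1, 5].
Intervening on infusion_rate: marker = 3*infusion_rate - 3161. Reaching -1135 requires infusion_rate = 2026/3, not an integer.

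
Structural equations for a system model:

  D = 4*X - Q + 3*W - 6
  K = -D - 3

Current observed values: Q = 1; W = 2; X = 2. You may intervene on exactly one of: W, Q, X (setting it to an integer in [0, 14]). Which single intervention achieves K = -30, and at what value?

Intervening on W: K = -3*W - 4. Reaching -30 requires W = 26/3, not an integer.
Intervening on Q: K = Q - 11. Reaching -30 requires Q = -19, outside [0, 14].
Intervening on X: with other inputs at their observed values, K = -4*X - 2. Solving for -30 gives X = 7, within [0, 14].

set X = 7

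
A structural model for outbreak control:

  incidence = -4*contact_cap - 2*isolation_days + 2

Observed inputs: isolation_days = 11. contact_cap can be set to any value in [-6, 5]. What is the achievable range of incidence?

-40 to 4

Substituting into the incidence equation gives incidence = -4*contact_cap - 20.
Linear in contact_cap, so extremes are at the endpoints: contact_cap = -6 gives incidence = 4; contact_cap = 5 gives incidence = -40.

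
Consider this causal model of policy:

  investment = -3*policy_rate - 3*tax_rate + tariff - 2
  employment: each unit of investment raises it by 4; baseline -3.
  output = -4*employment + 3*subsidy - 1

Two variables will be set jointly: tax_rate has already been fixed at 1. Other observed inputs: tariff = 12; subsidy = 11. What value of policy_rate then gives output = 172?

With tax_rate held at 1:
Substituting into the investment equation gives investment = -3*policy_rate + 7.
Substituting into the employment equation gives employment = -12*policy_rate + 25.
This gives output = 48*policy_rate - 68.
Solve 48*policy_rate - 68 = 172: policy_rate = (172 + 68) / 48 = 5.

policy_rate = 5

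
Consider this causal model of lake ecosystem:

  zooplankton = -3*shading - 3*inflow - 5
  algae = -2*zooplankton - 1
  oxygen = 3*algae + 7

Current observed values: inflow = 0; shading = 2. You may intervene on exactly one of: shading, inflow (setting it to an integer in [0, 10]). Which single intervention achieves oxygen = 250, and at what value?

Intervening on shading: oxygen = 18*shading + 34. Reaching 250 requires shading = 12, outside [0, 10].
Intervening on inflow: with other inputs at their observed values, oxygen = 18*inflow + 70. Solving for 250 gives inflow = 10, within [0, 10].

set inflow = 10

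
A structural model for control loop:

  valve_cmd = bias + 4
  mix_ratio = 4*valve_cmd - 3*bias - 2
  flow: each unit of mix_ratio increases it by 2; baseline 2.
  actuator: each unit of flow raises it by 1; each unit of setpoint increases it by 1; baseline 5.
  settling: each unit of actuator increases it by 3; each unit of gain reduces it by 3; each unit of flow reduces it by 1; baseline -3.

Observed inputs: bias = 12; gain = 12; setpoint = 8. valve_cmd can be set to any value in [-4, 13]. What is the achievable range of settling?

Intervening on valve_cmd fixes its value directly, overriding its dependence on bias.
Substituting into the mix_ratio equation gives mix_ratio = 4*valve_cmd - 38.
Substituting into the flow equation gives flow = 8*valve_cmd - 74.
Substituting into the actuator equation gives actuator = 8*valve_cmd - 61.
So settling = 16*valve_cmd - 148.
Linear in valve_cmd, so extremes are at the endpoints: valve_cmd = -4 gives settling = -212; valve_cmd = 13 gives settling = 60.

-212 to 60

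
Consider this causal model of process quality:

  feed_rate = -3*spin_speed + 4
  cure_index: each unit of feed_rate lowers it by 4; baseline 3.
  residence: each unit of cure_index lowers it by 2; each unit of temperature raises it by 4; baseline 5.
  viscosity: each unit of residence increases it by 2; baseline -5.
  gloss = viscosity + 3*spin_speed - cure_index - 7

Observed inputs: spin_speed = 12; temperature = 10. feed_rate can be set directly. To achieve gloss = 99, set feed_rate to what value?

feed_rate = 0

Intervening on feed_rate fixes its value directly, overriding its dependence on spin_speed.
Substituting into the residence equation gives residence = 8*feed_rate + 39.
Substituting into the viscosity equation gives viscosity = 16*feed_rate + 73.
gloss becomes 20*feed_rate + 99.
Solve 20*feed_rate + 99 = 99: feed_rate = (99 - 99) / 20 = 0.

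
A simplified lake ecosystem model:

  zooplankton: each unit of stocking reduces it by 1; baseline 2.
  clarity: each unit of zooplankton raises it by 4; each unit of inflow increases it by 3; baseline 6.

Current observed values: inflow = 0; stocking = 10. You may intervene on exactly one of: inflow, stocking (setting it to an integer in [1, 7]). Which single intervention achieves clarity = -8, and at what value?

set inflow = 6

Intervening on inflow: with other inputs at their observed values, clarity = 3*inflow - 26. Solving for -8 gives inflow = 6, within [1, 7].
Intervening on stocking: clarity = -4*stocking + 14. Reaching -8 requires stocking = 11/2, not an integer.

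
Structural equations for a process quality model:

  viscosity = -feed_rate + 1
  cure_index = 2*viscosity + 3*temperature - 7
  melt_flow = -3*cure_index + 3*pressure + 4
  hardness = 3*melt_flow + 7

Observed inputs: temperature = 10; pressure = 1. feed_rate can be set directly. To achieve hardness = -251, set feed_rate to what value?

feed_rate = -3

Substituting into the cure_index equation gives cure_index = -2*feed_rate + 25.
Substituting into the melt_flow equation gives melt_flow = 6*feed_rate - 68.
This gives hardness = 18*feed_rate - 197.
Solve 18*feed_rate - 197 = -251: feed_rate = (-251 + 197) / 18 = -3.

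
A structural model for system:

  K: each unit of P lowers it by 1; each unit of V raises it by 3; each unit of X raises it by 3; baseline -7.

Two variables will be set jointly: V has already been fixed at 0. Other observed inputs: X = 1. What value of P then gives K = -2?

With V held at 0:
Substituting into the K equation gives K = -P - 4.
Solve -P - 4 = -2: P = (-2 + 4) / -1 = -2.

P = -2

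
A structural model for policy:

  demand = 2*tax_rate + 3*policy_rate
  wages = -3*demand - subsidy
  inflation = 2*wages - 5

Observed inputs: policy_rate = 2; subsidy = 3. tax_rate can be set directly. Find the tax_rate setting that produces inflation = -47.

Substituting into the demand equation gives demand = 2*tax_rate + 6.
Substituting into the wages equation gives wages = -6*tax_rate - 21.
This gives inflation = -12*tax_rate - 47.
Solve -12*tax_rate - 47 = -47: tax_rate = (-47 + 47) / -12 = 0.

tax_rate = 0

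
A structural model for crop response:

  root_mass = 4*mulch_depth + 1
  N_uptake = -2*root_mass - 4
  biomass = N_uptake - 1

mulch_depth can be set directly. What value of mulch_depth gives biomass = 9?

mulch_depth = -2

Substituting into the N_uptake equation gives N_uptake = -8*mulch_depth - 6.
So biomass = -8*mulch_depth - 7.
Solve -8*mulch_depth - 7 = 9: mulch_depth = (9 + 7) / -8 = -2.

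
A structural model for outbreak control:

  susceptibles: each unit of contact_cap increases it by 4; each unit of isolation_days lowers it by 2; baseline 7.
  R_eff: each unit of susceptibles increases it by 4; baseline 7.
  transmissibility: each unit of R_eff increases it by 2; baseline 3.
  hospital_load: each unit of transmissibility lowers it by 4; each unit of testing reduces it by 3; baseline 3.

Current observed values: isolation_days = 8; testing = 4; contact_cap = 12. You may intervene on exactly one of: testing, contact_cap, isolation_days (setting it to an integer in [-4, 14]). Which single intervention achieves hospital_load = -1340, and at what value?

set testing = 9

Intervening on testing: with other inputs at their observed values, hospital_load = -3*testing - 1313. Solving for -1340 gives testing = 9, within [-4, 14].
Intervening on contact_cap: hospital_load = -128*contact_cap + 211. Reaching -1340 requires contact_cap = 1551/128, not an integer.
Intervening on isolation_days: hospital_load = 64*isolation_days - 1837. Reaching -1340 requires isolation_days = 497/64, not an integer.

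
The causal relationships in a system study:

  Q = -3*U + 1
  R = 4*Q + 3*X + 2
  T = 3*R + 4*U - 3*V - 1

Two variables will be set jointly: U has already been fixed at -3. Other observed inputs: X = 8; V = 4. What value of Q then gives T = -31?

With U held at -3:
Intervening on Q fixes its value directly, overriding its dependence on U.
Substituting into the R equation gives R = 4*Q + 26.
This gives T = 12*Q + 53.
Solve 12*Q + 53 = -31: Q = (-31 - 53) / 12 = -7.

Q = -7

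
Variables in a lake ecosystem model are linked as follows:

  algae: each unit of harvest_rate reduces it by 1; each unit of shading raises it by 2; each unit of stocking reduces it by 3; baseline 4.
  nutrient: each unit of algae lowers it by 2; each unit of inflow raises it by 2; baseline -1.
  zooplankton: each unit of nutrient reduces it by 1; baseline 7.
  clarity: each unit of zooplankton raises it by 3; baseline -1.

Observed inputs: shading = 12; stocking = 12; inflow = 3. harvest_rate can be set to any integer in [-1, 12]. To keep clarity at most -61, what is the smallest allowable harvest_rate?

harvest_rate = 3

Substituting into the algae equation gives algae = -harvest_rate - 8.
Substituting into the nutrient equation gives nutrient = 2*harvest_rate + 21.
Substituting into the zooplankton equation gives zooplankton = -2*harvest_rate - 14.
Substituting into the clarity equation gives clarity = -6*harvest_rate - 43.
Require -6*harvest_rate - 43 ≤ -61, so harvest_rate ≥ 3.
The smallest integer in [-1, 12] satisfying this is 3.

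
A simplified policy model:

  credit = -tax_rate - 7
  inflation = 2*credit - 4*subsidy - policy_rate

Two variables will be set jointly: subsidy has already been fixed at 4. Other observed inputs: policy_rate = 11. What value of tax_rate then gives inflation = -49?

With subsidy held at 4:
Substituting into the inflation equation gives inflation = -2*tax_rate - 41.
Solve -2*tax_rate - 41 = -49: tax_rate = (-49 + 41) / -2 = 4.

tax_rate = 4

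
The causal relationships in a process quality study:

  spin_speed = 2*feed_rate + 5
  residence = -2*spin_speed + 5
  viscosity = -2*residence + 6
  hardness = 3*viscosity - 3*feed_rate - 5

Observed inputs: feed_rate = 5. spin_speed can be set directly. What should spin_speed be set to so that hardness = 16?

Intervening on spin_speed fixes its value directly, overriding its dependence on feed_rate.
Substituting into the viscosity equation gives viscosity = 4*spin_speed - 4.
This gives hardness = 12*spin_speed - 32.
Solve 12*spin_speed - 32 = 16: spin_speed = (16 + 32) / 12 = 4.

spin_speed = 4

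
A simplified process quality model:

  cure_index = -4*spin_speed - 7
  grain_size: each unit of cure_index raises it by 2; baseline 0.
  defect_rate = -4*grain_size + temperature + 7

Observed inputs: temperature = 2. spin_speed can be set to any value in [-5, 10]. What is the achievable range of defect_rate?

Substituting into the grain_size equation gives grain_size = -8*spin_speed - 14.
So defect_rate = 32*spin_speed + 65.
Linear in spin_speed, so extremes are at the endpoints: spin_speed = -5 gives defect_rate = -95; spin_speed = 10 gives defect_rate = 385.

-95 to 385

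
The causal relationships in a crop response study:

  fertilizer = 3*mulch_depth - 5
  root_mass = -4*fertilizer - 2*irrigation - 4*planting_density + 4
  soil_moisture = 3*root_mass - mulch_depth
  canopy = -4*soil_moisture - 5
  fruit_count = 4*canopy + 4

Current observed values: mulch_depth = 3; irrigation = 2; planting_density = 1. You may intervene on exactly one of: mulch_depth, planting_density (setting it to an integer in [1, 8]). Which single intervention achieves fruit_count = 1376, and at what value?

Intervening on mulch_depth: fruit_count = 592*mulch_depth - 784. Reaching 1376 requires mulch_depth = 135/37, not an integer.
Intervening on planting_density: with other inputs at their observed values, fruit_count = 192*planting_density + 800. Solving for 1376 gives planting_density = 3, within [1, 8].

set planting_density = 3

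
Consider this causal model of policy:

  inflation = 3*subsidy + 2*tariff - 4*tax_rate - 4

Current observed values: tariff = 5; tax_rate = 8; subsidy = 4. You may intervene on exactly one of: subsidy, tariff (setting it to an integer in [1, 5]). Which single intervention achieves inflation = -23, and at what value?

set subsidy = 1

Intervening on subsidy: with other inputs at their observed values, inflation = 3*subsidy - 26. Solving for -23 gives subsidy = 1, within [1, 5].
Intervening on tariff: inflation = 2*tariff - 24. Reaching -23 requires tariff = 1/2, not an integer.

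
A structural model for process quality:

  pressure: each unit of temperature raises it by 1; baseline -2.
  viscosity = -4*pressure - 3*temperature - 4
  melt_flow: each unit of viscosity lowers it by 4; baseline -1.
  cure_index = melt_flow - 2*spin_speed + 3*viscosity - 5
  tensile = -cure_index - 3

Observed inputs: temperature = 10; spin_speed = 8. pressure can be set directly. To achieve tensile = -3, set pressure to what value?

pressure = -3

Intervening on pressure fixes its value directly, overriding its dependence on temperature.
Substituting into the viscosity equation gives viscosity = -4*pressure - 34.
Substituting into the melt_flow equation gives melt_flow = 16*pressure + 135.
Substituting into the cure_index equation gives cure_index = 4*pressure + 12.
Substituting into the tensile equation gives tensile = -4*pressure - 15.
Solve -4*pressure - 15 = -3: pressure = (-3 + 15) / -4 = -3.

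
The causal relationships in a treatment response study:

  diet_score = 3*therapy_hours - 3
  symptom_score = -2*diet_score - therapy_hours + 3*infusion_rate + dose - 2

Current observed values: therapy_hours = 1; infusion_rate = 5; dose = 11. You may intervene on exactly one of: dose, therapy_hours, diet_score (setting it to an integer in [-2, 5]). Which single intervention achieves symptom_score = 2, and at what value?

set therapy_hours = 4

Intervening on dose: symptom_score = dose + 12. Reaching 2 requires dose = -10, outside [-2, 5].
Intervening on therapy_hours: with other inputs at their observed values, symptom_score = -7*therapy_hours + 30. Solving for 2 gives therapy_hours = 4, within [-2, 5].
Intervening on diet_score: symptom_score = -2*diet_score + 23. Reaching 2 requires diet_score = 21/2, not an integer.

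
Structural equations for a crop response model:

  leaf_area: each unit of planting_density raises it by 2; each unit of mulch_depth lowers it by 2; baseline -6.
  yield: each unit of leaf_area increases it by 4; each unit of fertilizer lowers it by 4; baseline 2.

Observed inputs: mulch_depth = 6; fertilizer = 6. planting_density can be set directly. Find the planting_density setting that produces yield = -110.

planting_density = -2

Substituting into the leaf_area equation gives leaf_area = 2*planting_density - 18.
So yield = 8*planting_density - 94.
Solve 8*planting_density - 94 = -110: planting_density = (-110 + 94) / 8 = -2.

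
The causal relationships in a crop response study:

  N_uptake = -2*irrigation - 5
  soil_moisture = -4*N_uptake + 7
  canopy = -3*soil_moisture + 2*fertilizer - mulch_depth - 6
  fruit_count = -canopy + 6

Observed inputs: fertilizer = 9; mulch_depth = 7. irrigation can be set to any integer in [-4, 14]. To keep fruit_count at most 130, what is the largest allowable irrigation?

Substituting into the soil_moisture equation gives soil_moisture = 8*irrigation + 27.
So canopy = -24*irrigation - 76.
fruit_count becomes 24*irrigation + 82.
Require 24*irrigation + 82 ≤ 130, so irrigation ≤ 2.
The largest integer in [-4, 14] satisfying this is 2.

irrigation = 2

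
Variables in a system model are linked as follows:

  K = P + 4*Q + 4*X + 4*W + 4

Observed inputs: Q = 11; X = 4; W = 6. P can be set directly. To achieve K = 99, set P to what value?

P = 11

Substituting into the K equation gives K = P + 88.
Solve P + 88 = 99: P = (99 - 88) / 1 = 11.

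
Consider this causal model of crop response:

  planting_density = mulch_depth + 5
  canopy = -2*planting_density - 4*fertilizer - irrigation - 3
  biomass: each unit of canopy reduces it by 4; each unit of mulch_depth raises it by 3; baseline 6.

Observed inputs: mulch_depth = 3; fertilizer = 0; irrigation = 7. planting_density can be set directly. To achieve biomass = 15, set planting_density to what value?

planting_density = -5

Intervening on planting_density fixes its value directly, overriding its dependence on mulch_depth.
Substituting into the canopy equation gives canopy = -2*planting_density - 10.
This gives biomass = 8*planting_density + 55.
Solve 8*planting_density + 55 = 15: planting_density = (15 - 55) / 8 = -5.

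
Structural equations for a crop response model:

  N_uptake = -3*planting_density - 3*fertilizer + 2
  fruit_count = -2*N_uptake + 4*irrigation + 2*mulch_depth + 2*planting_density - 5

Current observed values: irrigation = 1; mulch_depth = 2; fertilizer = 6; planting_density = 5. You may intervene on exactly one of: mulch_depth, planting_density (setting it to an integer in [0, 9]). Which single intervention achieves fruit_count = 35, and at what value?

set planting_density = 0

Intervening on mulch_depth: fruit_count = 2*mulch_depth + 71. Reaching 35 requires mulch_depth = -18, outside [0, 9].
Intervening on planting_density: with other inputs at their observed values, fruit_count = 8*planting_density + 35. Solving for 35 gives planting_density = 0, within [0, 9].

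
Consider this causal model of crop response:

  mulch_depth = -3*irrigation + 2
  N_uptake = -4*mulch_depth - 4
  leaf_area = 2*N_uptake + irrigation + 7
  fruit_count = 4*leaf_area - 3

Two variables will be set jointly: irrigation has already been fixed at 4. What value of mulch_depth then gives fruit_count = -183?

mulch_depth = 6

With irrigation held at 4:
Intervening on mulch_depth fixes its value directly, overriding its dependence on irrigation.
Substituting into the leaf_area equation gives leaf_area = -8*mulch_depth + 3.
Substituting into the fruit_count equation gives fruit_count = -32*mulch_depth + 9.
Solve -32*mulch_depth + 9 = -183: mulch_depth = (-183 - 9) / -32 = 6.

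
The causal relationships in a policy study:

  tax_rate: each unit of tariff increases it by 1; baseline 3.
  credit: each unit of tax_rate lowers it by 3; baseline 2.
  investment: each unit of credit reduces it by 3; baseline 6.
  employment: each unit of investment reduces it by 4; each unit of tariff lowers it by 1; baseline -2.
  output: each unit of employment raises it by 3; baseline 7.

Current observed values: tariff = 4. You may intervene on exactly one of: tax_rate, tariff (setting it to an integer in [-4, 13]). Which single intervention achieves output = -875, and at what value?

set tax_rate = 8

Intervening on tax_rate: with other inputs at their observed values, output = -108*tax_rate - 11. Solving for -875 gives tax_rate = 8, within [-4, 13].
Intervening on tariff: output = -111*tariff - 323. Reaching -875 requires tariff = 184/37, not an integer.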